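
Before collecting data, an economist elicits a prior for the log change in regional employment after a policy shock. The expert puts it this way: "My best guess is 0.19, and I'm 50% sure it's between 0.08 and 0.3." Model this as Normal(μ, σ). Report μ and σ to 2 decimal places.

A symmetric 50% interval runs μ ± z·σ with z = 0.6745.
Half-width = 0.11, so σ = 0.11/0.6745 = 0.16.
μ is the stated best guess, 0.19.

μ = 0.19, σ = 0.16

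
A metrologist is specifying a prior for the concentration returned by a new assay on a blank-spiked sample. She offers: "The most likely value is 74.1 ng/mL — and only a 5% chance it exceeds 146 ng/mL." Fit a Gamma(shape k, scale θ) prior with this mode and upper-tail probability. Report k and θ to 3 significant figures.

Gamma(k,θ) with k>1 has mode (k−1)θ, so θ = 74.1/(k−1).
Need P(X < 146) = 0.95 with θ tied to k this way. Start at k = 2, θ = 74.1: P(X<146) ≈ 0.586.
Too low — raise k to concentrate. Iterating converges to k ≈ 7.03.
Then θ = 74.1/(7.03−1) ≈ 12.3.

k ≈ 7.03, θ ≈ 12.3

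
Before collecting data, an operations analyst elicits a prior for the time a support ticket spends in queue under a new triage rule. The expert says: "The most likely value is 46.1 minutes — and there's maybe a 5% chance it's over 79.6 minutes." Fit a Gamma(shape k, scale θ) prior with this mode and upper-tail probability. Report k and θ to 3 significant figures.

Gamma(k,θ) with k>1 has mode (k−1)θ, so θ = 46.1/(k−1).
Need P(X < 79.6) = 0.95 with θ tied to k this way. Start at k = 2, θ = 46.1: P(X<79.6) ≈ 0.515.
Too low — raise k to concentrate. Iterating converges to k ≈ 10.4.
Then θ = 46.1/(10.4−1) ≈ 4.93.

k ≈ 10.4, θ ≈ 4.93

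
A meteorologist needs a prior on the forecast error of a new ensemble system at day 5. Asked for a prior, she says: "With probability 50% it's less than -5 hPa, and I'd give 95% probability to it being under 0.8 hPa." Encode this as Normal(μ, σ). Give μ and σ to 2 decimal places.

The p-quantile of Normal(μ,σ) is μ + z_p·σ, with z_{0.5} = 0 and z_{0.95} = 1.645.
Eliminate σ: μ = (z₂·x₁ − z₁·x₂)/(z₂ − z₁) = (1.645·-5 − (0)·0.8)/1.645 = -5.00.
Then σ = (x₂ − x₁)/(z₂ − z₁) = (0.8 − -5)/1.645 = 3.53.

μ = -5.00, σ = 3.53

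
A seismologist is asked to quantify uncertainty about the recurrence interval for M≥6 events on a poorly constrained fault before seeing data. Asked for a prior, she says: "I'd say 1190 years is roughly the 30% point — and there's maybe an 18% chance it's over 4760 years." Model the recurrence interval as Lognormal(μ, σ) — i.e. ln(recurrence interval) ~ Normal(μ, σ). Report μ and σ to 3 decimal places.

If T ~ Lognormal(μ,σ) then ln T ~ Normal(μ,σ), so the p-quantile of ln T is μ + z_p·σ.
ln(1190) = 7.082 and ln(4760) = 8.468; z_{0.3} = -0.5244, z_{0.82} = 0.9154.
σ = (8.468 − 7.082)/(0.9154 − (-0.5244)) = 0.963.
μ = 7.082 − (-0.5244)·0.963 = 7.587.

μ ≈ 7.587, σ ≈ 0.963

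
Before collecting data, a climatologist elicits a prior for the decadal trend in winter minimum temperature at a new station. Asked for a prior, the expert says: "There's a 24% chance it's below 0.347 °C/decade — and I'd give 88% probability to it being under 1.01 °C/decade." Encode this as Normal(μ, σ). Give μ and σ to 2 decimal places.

For Normal(μ,σ), the p-quantile is μ + z_p·σ. Here z_{0.24} = -0.7063, z_{0.88} = 1.175.
So 0.347 = μ − 0.7063σ and 1.01 = μ + 1.175σ.
Subtracting: σ = (1.01 − 0.347)/(1.175 − (-0.7063)) = 0.35.
Then μ = 0.347 − (-0.7063)·0.35 = 0.60.

μ = 0.60, σ = 0.35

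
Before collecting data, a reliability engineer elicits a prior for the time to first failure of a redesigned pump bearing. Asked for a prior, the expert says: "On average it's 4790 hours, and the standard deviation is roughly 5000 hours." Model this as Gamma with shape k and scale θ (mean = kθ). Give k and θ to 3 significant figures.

k ≈ 0.918, θ ≈ 5220

For Gamma(k, scale θ): mean = kθ, variance = kθ², so CV = 1/√k.
CV = SD/mean = 5000/4790 = 1.044, hence k = 1/CV² = 0.918.
Then θ = mean/k = 4790/0.918 = 5220.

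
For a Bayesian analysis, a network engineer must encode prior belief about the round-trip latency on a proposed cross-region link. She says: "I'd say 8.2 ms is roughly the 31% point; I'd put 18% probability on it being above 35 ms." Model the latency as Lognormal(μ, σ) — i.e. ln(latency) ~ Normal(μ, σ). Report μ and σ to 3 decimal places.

μ ≈ 2.614, σ ≈ 1.028

If T ~ Lognormal(μ,σ) then ln T ~ Normal(μ,σ), so the p-quantile of ln T is μ + z_p·σ.
ln(8.2) = 2.104 and ln(35) = 3.555; z_{0.31} = -0.4959, z_{0.82} = 0.9154.
σ = (3.555 − 2.104)/(0.9154 − (-0.4959)) = 1.028.
μ = 2.104 − (-0.4959)·1.028 = 2.614.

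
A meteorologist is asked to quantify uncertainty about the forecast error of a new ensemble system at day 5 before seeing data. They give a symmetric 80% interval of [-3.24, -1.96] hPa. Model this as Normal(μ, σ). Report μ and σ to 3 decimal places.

μ = -2.600, σ = 0.499

A symmetric 80% interval runs μ ± z·σ with z = 1.282.
Half-width = 0.64, so σ = 0.64/1.282 = 0.499.
μ is the interval midpoint, -2.600.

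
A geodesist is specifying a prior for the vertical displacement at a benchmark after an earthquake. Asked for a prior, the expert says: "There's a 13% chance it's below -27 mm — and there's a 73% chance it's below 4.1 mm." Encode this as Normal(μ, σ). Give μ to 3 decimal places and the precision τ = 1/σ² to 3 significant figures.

μ = -6.858, τ = 0.00313

For Normal(μ,σ), the p-quantile is μ + z_p·σ. Here z_{0.13} = -1.126, z_{0.73} = 0.6128.
So -27 = μ − 1.126σ and 4.1 = μ + 0.6128σ.
Subtracting: σ = (4.1 − -27)/(0.6128 − (-1.126)) = 17.882.
Then μ = -27 − (-1.126)·17.882 = -6.858.
Precision τ = 1/σ² = 1/17.88² = 0.00313.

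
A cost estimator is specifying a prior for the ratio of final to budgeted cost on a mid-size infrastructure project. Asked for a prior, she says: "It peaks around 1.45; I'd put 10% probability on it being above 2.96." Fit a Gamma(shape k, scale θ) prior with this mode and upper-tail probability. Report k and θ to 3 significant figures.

Gamma(k,θ) with k>1 has mode (k−1)θ, so θ = 1.45/(k−1).
Need P(X < 2.96) = 0.9 with θ tied to k this way. Start at k = 2, θ = 1.45: P(X<2.96) ≈ 0.605.
Too low — raise k to concentrate. Iterating converges to k ≈ 4.77.
Then θ = 1.45/(4.77−1) ≈ 0.385.

k ≈ 4.77, θ ≈ 0.385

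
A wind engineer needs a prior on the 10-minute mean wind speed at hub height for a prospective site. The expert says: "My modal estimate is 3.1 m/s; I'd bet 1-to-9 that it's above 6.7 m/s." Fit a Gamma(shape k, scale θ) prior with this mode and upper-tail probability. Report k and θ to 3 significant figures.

k ≈ 4.24, θ ≈ 0.958

Gamma(k,θ) with k>1 has mode (k−1)θ, so θ = 3.1/(k−1).
Need P(X < 6.7) = 0.9 with θ tied to k this way. Start at k = 2, θ = 3.1: P(X<6.7) ≈ 0.636.
Too low — raise k to concentrate. Iterating converges to k ≈ 4.24.
Then θ = 3.1/(4.24−1) ≈ 0.958.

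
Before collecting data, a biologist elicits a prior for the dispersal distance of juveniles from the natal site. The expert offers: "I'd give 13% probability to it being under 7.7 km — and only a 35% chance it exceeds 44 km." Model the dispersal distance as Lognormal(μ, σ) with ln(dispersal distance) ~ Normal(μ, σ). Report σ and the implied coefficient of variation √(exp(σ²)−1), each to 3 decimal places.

σ ≈ 1.153, CV ≈ 1.667

If T ~ Lognormal(μ,σ) then ln T ~ Normal(μ,σ), so the p-quantile of ln T is μ + z_p·σ.
ln(7.7) = 2.041 and ln(44) = 3.784; z_{0.13} = -1.126, z_{0.65} = 0.3853.
σ = (3.784 − 2.041)/(0.3853 − (-1.126)) = 1.153.
μ = 2.041 − (-1.126)·1.153 = 3.340.
CV = √(exp(σ²)−1) = √(exp(1.3294)−1) = 1.667.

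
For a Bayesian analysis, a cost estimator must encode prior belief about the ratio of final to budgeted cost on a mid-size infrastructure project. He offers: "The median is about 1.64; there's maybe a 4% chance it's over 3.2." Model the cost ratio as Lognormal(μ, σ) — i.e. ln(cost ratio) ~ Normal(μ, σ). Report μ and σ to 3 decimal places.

If T ~ Lognormal(μ,σ) then ln T ~ Normal(μ,σ), so the p-quantile of ln T is μ + z_p·σ.
ln(1.64) = 0.4947 and ln(3.2) = 1.163; z_{0.5} = 0, z_{0.96} = 1.751.
σ = (1.163 − 0.4947)/(1.751 − (0)) = 0.382.
μ = 0.4947 − (0)·0.382 = 0.495.

μ ≈ 0.495, σ ≈ 0.382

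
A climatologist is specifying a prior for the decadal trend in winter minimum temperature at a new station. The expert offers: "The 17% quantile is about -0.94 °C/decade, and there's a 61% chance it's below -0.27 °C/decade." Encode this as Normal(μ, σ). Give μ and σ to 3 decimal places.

The p-quantile of Normal(μ,σ) is μ + z_p·σ, with z_{0.17} = -0.9542 and z_{0.61} = 0.2793.
Eliminate σ: μ = (z₂·x₁ − z₁·x₂)/(z₂ − z₁) = (0.2793·-0.94 − (-0.9542)·-0.27)/1.233 = -0.422.
Then σ = (x₂ − x₁)/(z₂ − z₁) = (-0.27 − -0.94)/1.233 = 0.543.

μ = -0.422, σ = 0.543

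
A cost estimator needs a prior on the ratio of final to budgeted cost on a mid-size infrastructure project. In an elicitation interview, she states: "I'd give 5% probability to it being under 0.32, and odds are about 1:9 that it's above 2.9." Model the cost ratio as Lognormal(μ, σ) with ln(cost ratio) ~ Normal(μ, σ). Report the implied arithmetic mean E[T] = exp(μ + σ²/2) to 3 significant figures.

If T ~ Lognormal(μ,σ) then ln T ~ Normal(μ,σ), so the p-quantile of ln T is μ + z_p·σ.
ln(0.32) = -1.139 and ln(2.9) = 1.065; z_{0.05} = -1.645, z_{0.9} = 1.282.
σ = (1.065 − -1.139)/(1.282 − (-1.645)) = 0.753.
μ = -1.139 − (-1.645)·0.753 = 0.099.
E[T] = exp(μ + σ²/2) = exp(0.099 + 0.2836) = 1.47.

E[T] ≈ 1.47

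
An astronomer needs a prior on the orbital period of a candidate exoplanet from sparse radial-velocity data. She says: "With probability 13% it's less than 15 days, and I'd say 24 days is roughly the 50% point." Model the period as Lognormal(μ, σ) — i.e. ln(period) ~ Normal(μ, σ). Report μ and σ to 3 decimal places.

μ ≈ 3.178, σ ≈ 0.417

If T ~ Lognormal(μ,σ) then ln T ~ Normal(μ,σ), so the p-quantile of ln T is μ + z_p·σ.
ln(15) = 2.708 and ln(24) = 3.178; z_{0.13} = -1.126, z_{0.5} = 0.
σ = (3.178 − 2.708)/(0 − (-1.126)) = 0.417.
μ = 2.708 − (-1.126)·0.417 = 3.178.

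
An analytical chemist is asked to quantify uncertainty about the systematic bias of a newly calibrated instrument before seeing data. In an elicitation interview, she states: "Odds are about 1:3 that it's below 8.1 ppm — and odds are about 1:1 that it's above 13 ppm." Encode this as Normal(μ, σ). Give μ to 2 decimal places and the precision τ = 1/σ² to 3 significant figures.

The p-quantile of Normal(μ,σ) is μ + z_p·σ, with z_{0.25} = -0.6745 and z_{0.5} = 0.
Eliminate σ: μ = (z₂·x₁ − z₁·x₂)/(z₂ − z₁) = (0·8.1 − (-0.6745)·13)/0.6745 = 13.00.
Then σ = (x₂ − x₁)/(z₂ − z₁) = (13 − 8.1)/0.6745 = 7.26.
Precision τ = 1/σ² = 1/7.265² = 0.0189.

μ = 13.00, τ = 0.0189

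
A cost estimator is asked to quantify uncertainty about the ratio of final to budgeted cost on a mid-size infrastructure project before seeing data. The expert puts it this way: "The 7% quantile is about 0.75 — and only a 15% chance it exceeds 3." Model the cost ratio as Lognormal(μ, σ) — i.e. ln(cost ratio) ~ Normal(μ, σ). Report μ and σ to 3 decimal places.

If T ~ Lognormal(μ,σ) then ln T ~ Normal(μ,σ), so the p-quantile of ln T is μ + z_p·σ.
ln(0.75) = -0.2877 and ln(3) = 1.099; z_{0.07} = -1.476, z_{0.85} = 1.036.
σ = (1.099 − -0.2877)/(1.036 − (-1.476)) = 0.552.
μ = -0.2877 − (-1.476)·0.552 = 0.527.

μ ≈ 0.527, σ ≈ 0.552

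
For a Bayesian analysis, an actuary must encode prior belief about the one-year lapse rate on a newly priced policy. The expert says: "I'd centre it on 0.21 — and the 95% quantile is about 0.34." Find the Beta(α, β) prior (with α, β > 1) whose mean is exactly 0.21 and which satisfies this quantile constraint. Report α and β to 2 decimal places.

α ≈ 6.37, β ≈ 23.96

With mean 0.21 fixed, write α = 0.21s, β = 0.79s where s = α+β.
Need P(θ < 0.34) = 0.95 under Beta(0.21s, 0.79s). Normal approximation: (q−m)/√(m(1−m)/s) ≈ z_{0.95} = 1.64, so s ≈ 0.21·0.79·(1.64)²/(0.34−0.21)² = 26.6.
At s = 26.6: P(θ<0.34) ≈ 0.939. Adjusting to match 0.95 gives s ≈ 30.33.
So α = 0.21·30.33 ≈ 6.37, β = 0.79·30.33 ≈ 23.96.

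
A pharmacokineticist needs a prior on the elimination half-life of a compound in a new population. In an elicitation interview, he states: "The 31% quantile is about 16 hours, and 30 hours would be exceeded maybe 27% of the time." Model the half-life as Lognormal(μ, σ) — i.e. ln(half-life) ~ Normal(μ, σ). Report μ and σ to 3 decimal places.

If T ~ Lognormal(μ,σ) then ln T ~ Normal(μ,σ), so the p-quantile of ln T is μ + z_p·σ.
ln(16) = 2.773 and ln(30) = 3.401; z_{0.31} = -0.4959, z_{0.73} = 0.6128.
σ = (3.401 − 2.773)/(0.6128 − (-0.4959)) = 0.567.
μ = 2.773 − (-0.4959)·0.567 = 3.054.

μ ≈ 3.054, σ ≈ 0.567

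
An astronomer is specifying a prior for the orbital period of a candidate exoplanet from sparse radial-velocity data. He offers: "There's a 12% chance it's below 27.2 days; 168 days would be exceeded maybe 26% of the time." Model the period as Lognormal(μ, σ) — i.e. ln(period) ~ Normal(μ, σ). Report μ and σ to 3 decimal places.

μ ≈ 4.480, σ ≈ 1.001

If T ~ Lognormal(μ,σ) then ln T ~ Normal(μ,σ), so the p-quantile of ln T is μ + z_p·σ.
ln(27.2) = 3.303 and ln(168) = 5.124; z_{0.12} = -1.175, z_{0.74} = 0.6433.
σ = (5.124 − 3.303)/(0.6433 − (-1.175)) = 1.001.
μ = 3.303 − (-1.175)·1.001 = 4.480.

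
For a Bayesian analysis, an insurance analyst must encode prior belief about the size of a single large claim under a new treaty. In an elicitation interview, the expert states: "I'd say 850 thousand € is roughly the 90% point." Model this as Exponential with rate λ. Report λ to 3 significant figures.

λ ≈ 0.00271

P(T < 850.0) = 1 − e^(−λ·850.0) = 0.9, so λ = −ln(1−0.9)/850.0 = −ln(0.1)/850.0 = 0.00271.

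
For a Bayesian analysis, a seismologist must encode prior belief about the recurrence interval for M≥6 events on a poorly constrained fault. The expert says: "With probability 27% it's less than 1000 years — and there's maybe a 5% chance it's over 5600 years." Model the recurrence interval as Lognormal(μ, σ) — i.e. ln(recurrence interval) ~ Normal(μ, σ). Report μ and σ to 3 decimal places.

μ ≈ 7.375, σ ≈ 0.763

If T ~ Lognormal(μ,σ) then ln T ~ Normal(μ,σ), so the p-quantile of ln T is μ + z_p·σ.
ln(1000) = 6.908 and ln(5600) = 8.631; z_{0.27} = -0.6128, z_{0.95} = 1.645.
σ = (8.631 − 6.908)/(1.645 − (-0.6128)) = 0.763.
μ = 6.908 − (-0.6128)·0.763 = 7.375.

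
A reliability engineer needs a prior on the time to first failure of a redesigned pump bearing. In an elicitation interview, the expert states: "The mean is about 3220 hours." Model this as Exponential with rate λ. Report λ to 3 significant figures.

λ ≈ 0.000311

Exponential mean = 1/λ, so λ = 1/3220.0 = 0.000311.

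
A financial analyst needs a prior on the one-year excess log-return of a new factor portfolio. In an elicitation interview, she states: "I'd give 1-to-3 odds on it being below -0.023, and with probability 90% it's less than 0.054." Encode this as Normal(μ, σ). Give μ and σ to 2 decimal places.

The p-quantile of Normal(μ,σ) is μ + z_p·σ, with z_{0.25} = -0.6745 and z_{0.9} = 1.282.
Eliminate σ: μ = (z₂·x₁ − z₁·x₂)/(z₂ − z₁) = (1.282·-0.023 − (-0.6745)·0.054)/1.956 = 0.00.
Then σ = (x₂ − x₁)/(z₂ − z₁) = (0.054 − -0.023)/1.956 = 0.04.

μ = 0.00, σ = 0.04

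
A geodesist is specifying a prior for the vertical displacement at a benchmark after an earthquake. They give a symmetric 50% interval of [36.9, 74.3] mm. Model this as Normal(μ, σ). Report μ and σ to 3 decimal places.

A symmetric 50% interval runs μ ± z·σ with z = 0.6745.
Half-width = 18.7, so σ = 18.7/0.6745 = 27.725.
μ is the interval midpoint, 55.600.

μ = 55.600, σ = 27.725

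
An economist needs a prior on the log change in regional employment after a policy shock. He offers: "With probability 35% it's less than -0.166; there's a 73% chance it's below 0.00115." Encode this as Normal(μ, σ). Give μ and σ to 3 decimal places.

The p-quantile of Normal(μ,σ) is μ + z_p·σ, with z_{0.35} = -0.3853 and z_{0.73} = 0.6128.
Eliminate σ: μ = (z₂·x₁ − z₁·x₂)/(z₂ − z₁) = (0.6128·-0.166 − (-0.3853)·0.00115)/0.9981 = -0.101.
Then σ = (x₂ − x₁)/(z₂ − z₁) = (0.00115 − -0.166)/0.9981 = 0.167.

μ = -0.101, σ = 0.167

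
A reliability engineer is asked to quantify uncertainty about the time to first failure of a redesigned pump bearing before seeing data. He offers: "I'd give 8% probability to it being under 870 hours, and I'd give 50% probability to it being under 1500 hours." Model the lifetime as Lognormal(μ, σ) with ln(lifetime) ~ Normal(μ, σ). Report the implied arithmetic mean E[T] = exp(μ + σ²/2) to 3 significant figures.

If T ~ Lognormal(μ,σ) then ln T ~ Normal(μ,σ), so the p-quantile of ln T is μ + z_p·σ.
ln(870) = 6.768 and ln(1500) = 7.313; z_{0.08} = -1.405, z_{0.5} = 0.
σ = (7.313 − 6.768)/(0 − (-1.405)) = 0.388.
μ = 6.768 − (-1.405)·0.388 = 7.313.
E[T] = exp(μ + σ²/2) = exp(7.313 + 0.0752) = 1620 hours.

E[T] ≈ 1620 hours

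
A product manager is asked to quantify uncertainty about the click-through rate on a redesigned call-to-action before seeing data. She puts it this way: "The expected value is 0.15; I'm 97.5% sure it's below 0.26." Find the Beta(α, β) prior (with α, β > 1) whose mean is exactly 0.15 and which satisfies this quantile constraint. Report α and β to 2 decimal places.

α ≈ 7.52, β ≈ 42.60

With mean 0.15 fixed, write α = 0.15s, β = 0.85s where s = α+β.
Need P(θ < 0.26) = 0.975 under Beta(0.15s, 0.85s). Normal approximation: (q−m)/√(m(1−m)/s) ≈ z_{0.975} = 1.96, so s ≈ 0.15·0.85·(1.96)²/(0.26−0.15)² = 40.5.
At s = 40.5: P(θ<0.26) ≈ 0.962. Adjusting to match 0.975 gives s ≈ 50.11.
So α = 0.15·50.11 ≈ 7.52, β = 0.85·50.11 ≈ 42.60.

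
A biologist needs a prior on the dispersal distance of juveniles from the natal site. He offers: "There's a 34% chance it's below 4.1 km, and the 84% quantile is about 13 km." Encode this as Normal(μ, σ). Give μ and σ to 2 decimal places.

μ = 6.71, σ = 6.33

The p-quantile of Normal(μ,σ) is μ + z_p·σ, with z_{0.34} = -0.4125 and z_{0.84} = 0.9945.
Eliminate σ: μ = (z₂·x₁ − z₁·x₂)/(z₂ − z₁) = (0.9945·4.1 − (-0.4125)·13)/1.407 = 6.71.
Then σ = (x₂ − x₁)/(z₂ − z₁) = (13 − 4.1)/1.407 = 6.33.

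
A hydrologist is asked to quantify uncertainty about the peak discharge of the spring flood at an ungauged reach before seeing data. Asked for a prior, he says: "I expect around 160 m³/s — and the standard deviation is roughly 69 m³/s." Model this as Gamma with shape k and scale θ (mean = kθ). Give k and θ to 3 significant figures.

For Gamma(k, scale θ): mean = kθ, variance = kθ², so CV = 1/√k.
CV = SD/mean = 69/160 = 0.4313, hence k = 1/CV² = 5.38.
Then θ = mean/k = 160/5.38 = 29.8.

k ≈ 5.38, θ ≈ 29.8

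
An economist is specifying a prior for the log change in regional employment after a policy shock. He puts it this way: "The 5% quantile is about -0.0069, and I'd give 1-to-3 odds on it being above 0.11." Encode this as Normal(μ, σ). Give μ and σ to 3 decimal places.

μ = 0.076, σ = 0.050

For Normal(μ,σ), the p-quantile is μ + z_p·σ. Here z_{0.05} = -1.645, z_{0.75} = 0.6745.
So -0.0069 = μ − 1.645σ and 0.11 = μ + 0.6745σ.
Subtracting: σ = (0.11 − -0.0069)/(0.6745 − (-1.645)) = 0.050.
Then μ = -0.0069 − (-1.645)·0.050 = 0.076.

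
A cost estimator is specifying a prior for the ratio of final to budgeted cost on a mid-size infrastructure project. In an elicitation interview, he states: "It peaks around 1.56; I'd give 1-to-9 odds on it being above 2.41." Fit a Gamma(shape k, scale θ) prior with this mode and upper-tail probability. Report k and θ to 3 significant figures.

Gamma(k,θ) with k>1 has mode (k−1)θ, so θ = 1.56/(k−1).
Need P(X < 2.41) = 0.9 with θ tied to k this way. Start at k = 2, θ = 1.56: P(X<2.41) ≈ 0.457.
Too low — raise k to concentrate. Iterating converges to k ≈ 10.9.
Then θ = 1.56/(10.9−1) ≈ 0.158.

k ≈ 10.9, θ ≈ 0.158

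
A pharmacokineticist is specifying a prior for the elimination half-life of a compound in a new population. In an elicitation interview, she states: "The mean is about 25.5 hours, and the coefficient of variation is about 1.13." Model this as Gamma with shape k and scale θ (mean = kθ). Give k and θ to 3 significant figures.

k ≈ 0.783, θ ≈ 32.6

For Gamma(k, scale θ): mean = kθ, variance = kθ², so CV = 1/√k.
CV = 1.13, hence k = 1/CV² = 0.783.
Then θ = mean/k = 25.5/0.783 = 32.6.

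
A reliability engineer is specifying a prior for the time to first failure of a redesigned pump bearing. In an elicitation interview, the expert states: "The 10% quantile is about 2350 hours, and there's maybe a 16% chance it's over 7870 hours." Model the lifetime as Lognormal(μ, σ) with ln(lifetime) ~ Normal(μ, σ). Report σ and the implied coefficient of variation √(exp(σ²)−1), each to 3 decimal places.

σ ≈ 0.531, CV ≈ 0.571

If T ~ Lognormal(μ,σ) then ln T ~ Normal(μ,σ), so the p-quantile of ln T is μ + z_p·σ.
ln(2350) = 7.762 and ln(7870) = 8.971; z_{0.1} = -1.282, z_{0.84} = 0.9945.
σ = (8.971 − 7.762)/(0.9945 − (-1.282)) = 0.531.
μ = 7.762 − (-1.282)·0.531 = 8.443.
CV = √(exp(σ²)−1) = √(exp(0.2820)−1) = 0.571.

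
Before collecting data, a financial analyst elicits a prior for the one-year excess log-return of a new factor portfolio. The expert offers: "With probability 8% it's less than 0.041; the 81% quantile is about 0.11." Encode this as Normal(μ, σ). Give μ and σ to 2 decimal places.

The p-quantile of Normal(μ,σ) is μ + z_p·σ, with z_{0.08} = -1.405 and z_{0.81} = 0.8779.
Eliminate σ: μ = (z₂·x₁ − z₁·x₂)/(z₂ − z₁) = (0.8779·0.041 − (-1.405)·0.11)/2.283 = 0.08.
Then σ = (x₂ − x₁)/(z₂ − z₁) = (0.11 − 0.041)/2.283 = 0.03.

μ = 0.08, σ = 0.03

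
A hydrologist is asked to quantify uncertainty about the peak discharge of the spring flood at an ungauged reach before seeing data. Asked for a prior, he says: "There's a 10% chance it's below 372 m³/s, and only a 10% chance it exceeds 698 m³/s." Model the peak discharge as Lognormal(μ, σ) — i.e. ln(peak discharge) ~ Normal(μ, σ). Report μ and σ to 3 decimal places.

μ ≈ 6.234, σ ≈ 0.246

If T ~ Lognormal(μ,σ) then ln T ~ Normal(μ,σ), so the p-quantile of ln T is μ + z_p·σ.
ln(372) = 5.919 and ln(698) = 6.548; z_{0.1} = -1.282, z_{0.9} = 1.282.
σ = (6.548 − 5.919)/(1.282 − (-1.282)) = 0.246.
μ = 5.919 − (-1.282)·0.246 = 6.234.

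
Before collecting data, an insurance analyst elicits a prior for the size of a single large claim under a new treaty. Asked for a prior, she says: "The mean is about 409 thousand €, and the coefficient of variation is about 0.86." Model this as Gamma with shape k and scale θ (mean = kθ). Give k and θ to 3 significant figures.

k ≈ 1.35, θ ≈ 302

For Gamma(k, scale θ): mean = kθ, variance = kθ², so CV = 1/√k.
CV = 0.86, hence k = 1/CV² = 1.35.
Then θ = mean/k = 409/1.35 = 302.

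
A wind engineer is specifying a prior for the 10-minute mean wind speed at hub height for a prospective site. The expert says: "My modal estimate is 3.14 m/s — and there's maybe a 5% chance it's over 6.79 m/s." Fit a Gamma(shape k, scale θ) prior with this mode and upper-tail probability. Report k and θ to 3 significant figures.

Gamma(k,θ) with k>1 has mode (k−1)θ, so θ = 3.14/(k−1).
Need P(X < 6.79) = 0.95 with θ tied to k this way. Start at k = 2, θ = 3.14: P(X<6.79) ≈ 0.636.
Too low — raise k to concentrate. Iterating converges to k ≈ 5.63.
Then θ = 3.14/(5.63−1) ≈ 0.678.

k ≈ 5.63, θ ≈ 0.678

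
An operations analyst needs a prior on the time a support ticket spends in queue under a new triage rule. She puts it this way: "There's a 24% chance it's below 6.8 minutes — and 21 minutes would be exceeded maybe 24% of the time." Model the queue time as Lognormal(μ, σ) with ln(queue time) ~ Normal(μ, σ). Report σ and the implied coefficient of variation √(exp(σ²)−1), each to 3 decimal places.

σ ≈ 0.798, CV ≈ 0.944

If T ~ Lognormal(μ,σ) then ln T ~ Normal(μ,σ), so the p-quantile of ln T is μ + z_p·σ.
ln(6.8) = 1.917 and ln(21) = 3.045; z_{0.24} = -0.7063, z_{0.76} = 0.7063.
σ = (3.045 − 1.917)/(0.7063 − (-0.7063)) = 0.798.
μ = 1.917 − (-0.7063)·0.798 = 2.481.
CV = √(exp(σ²)−1) = √(exp(0.6372)−1) = 0.944.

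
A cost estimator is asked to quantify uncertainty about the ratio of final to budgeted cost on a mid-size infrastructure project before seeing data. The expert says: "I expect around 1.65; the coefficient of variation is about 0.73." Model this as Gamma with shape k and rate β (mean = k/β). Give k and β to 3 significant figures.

k ≈ 1.88, β ≈ 1.14

For Gamma(k, rate β): mean = k/β, variance = k/β², so CV = 1/√k.
CV = 0.73, hence k = 1/CV² = 1.88.
Then β = k/mean = 1.88/1.65 = 1.14.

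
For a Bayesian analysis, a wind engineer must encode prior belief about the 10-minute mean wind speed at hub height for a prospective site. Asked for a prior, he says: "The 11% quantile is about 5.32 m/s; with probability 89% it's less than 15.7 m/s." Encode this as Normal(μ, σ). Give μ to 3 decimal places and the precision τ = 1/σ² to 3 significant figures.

μ = 10.510, τ = 0.0558

The p-quantile of Normal(μ,σ) is μ + z_p·σ, with z_{0.11} = -1.227 and z_{0.89} = 1.227.
Eliminate σ: μ = (z₂·x₁ − z₁·x₂)/(z₂ − z₁) = (1.227·5.32 − (-1.227)·15.7)/2.453 = 10.510.
Then σ = (x₂ − x₁)/(z₂ − z₁) = (15.7 − 5.32)/2.453 = 4.231.
Precision τ = 1/σ² = 1/4.231² = 0.0558.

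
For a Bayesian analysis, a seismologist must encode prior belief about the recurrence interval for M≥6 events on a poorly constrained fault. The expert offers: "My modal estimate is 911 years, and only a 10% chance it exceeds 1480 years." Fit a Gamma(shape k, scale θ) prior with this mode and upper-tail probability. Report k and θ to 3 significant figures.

k ≈ 9, θ ≈ 114

Gamma(k,θ) with k>1 has mode (k−1)θ, so θ = 911/(k−1).
Need P(X < 1480) = 0.9 with θ tied to k this way. Start at k = 2, θ = 911: P(X<1480) ≈ 0.483.
Too low — raise k to concentrate. Iterating converges to k ≈ 9.
Then θ = 911/(9−1) ≈ 114.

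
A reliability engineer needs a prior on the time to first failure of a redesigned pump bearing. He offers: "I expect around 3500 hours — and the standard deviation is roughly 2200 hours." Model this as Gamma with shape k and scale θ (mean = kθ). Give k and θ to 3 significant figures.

For Gamma(k, scale θ): mean = kθ, variance = kθ², so CV = 1/√k.
CV = SD/mean = 2200/3500 = 0.6286, hence k = 1/CV² = 2.53.
Then θ = mean/k = 3500/2.53 = 1380.

k ≈ 2.53, θ ≈ 1380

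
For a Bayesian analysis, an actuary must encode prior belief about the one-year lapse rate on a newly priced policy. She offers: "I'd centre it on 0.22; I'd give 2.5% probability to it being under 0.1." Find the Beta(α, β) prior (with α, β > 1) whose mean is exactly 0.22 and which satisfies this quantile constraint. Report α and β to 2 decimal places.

With mean 0.22 fixed, write α = 0.22s, β = 0.78s where s = α+β.
Need P(θ < 0.1) = 0.025 under Beta(0.22s, 0.78s). Normal approximation: (q−m)/√(m(1−m)/s) ≈ z_{0.025} = -1.96, so s ≈ 0.22·0.78·(-1.96)²/(0.1−0.22)² = 45.8.
At s = 45.8: P(θ<0.1) ≈ 0.011. Adjusting to match 0.025 gives s ≈ 34.13.
So α = 0.22·34.13 ≈ 7.51, β = 0.78·34.13 ≈ 26.62.

α ≈ 7.51, β ≈ 26.62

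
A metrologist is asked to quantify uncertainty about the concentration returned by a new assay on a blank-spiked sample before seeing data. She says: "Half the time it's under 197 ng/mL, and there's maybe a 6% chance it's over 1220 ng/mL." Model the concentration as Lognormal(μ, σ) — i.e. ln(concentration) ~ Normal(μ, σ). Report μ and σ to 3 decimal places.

μ ≈ 5.283, σ ≈ 1.173

If T ~ Lognormal(μ,σ) then ln T ~ Normal(μ,σ), so the p-quantile of ln T is μ + z_p·σ.
ln(197) = 5.283 and ln(1220) = 7.107; z_{0.5} = 0, z_{0.94} = 1.555.
σ = (7.107 − 5.283)/(1.555 − (0)) = 1.173.
μ = 5.283 − (0)·1.173 = 5.283.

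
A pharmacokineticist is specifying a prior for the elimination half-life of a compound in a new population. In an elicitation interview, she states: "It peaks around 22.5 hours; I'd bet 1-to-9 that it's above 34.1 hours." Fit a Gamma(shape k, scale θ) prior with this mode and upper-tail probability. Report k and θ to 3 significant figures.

Gamma(k,θ) with k>1 has mode (k−1)θ, so θ = 22.5/(k−1).
Need P(X < 34.1) = 0.9 with θ tied to k this way. Start at k = 2, θ = 22.5: P(X<34.1) ≈ 0.447.
Too low — raise k to concentrate. Iterating converges to k ≈ 11.8.
Then θ = 22.5/(11.8−1) ≈ 2.09.

k ≈ 11.8, θ ≈ 2.09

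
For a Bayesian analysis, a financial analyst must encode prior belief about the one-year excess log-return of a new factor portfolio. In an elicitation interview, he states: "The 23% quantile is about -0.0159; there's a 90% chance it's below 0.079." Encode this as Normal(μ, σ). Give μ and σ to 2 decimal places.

μ = 0.02, σ = 0.05

For Normal(μ,σ), the p-quantile is μ + z_p·σ. Here z_{0.23} = -0.7388, z_{0.9} = 1.282.
So -0.0159 = μ − 0.7388σ and 0.079 = μ + 1.282σ.
Subtracting: σ = (0.079 − -0.0159)/(1.282 − (-0.7388)) = 0.05.
Then μ = -0.0159 − (-0.7388)·0.05 = 0.02.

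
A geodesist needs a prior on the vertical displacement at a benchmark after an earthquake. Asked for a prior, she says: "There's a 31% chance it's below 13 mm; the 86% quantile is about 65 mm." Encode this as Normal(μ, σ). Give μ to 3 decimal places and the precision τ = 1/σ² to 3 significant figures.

μ = 29.359, τ = 0.000919

For Normal(μ,σ), the p-quantile is μ + z_p·σ. Here z_{0.31} = -0.4959, z_{0.86} = 1.08.
So 13 = μ − 0.4959σ and 65 = μ + 1.08σ.
Subtracting: σ = (65 − 13)/(1.08 − (-0.4959)) = 32.991.
Then μ = 13 − (-0.4959)·32.991 = 29.359.
Precision τ = 1/σ² = 1/32.99² = 0.000919.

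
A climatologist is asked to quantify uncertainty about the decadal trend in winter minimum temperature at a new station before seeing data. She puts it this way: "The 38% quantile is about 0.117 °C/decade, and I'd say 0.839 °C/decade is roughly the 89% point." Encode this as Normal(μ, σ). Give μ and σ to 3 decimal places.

μ = 0.261, σ = 0.471

The p-quantile of Normal(μ,σ) is μ + z_p·σ, with z_{0.38} = -0.3055 and z_{0.89} = 1.227.
Eliminate σ: μ = (z₂·x₁ − z₁·x₂)/(z₂ − z₁) = (1.227·0.117 − (-0.3055)·0.839)/1.532 = 0.261.
Then σ = (x₂ − x₁)/(z₂ − z₁) = (0.839 − 0.117)/1.532 = 0.471.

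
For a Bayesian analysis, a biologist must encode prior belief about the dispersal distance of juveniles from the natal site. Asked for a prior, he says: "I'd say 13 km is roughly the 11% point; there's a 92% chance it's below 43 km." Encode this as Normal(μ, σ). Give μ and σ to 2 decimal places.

For Normal(μ,σ), the p-quantile is μ + z_p·σ. Here z_{0.11} = -1.227, z_{0.92} = 1.405.
So 13 = μ − 1.227σ and 43 = μ + 1.405σ.
Subtracting: σ = (43 − 13)/(1.405 − (-1.227)) = 11.40.
Then μ = 13 − (-1.227)·11.40 = 26.98.

μ = 26.98, σ = 11.40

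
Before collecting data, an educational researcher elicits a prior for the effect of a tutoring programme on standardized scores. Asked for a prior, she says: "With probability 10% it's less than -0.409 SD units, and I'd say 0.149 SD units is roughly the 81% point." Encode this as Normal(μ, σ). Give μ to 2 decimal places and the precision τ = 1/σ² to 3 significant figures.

For Normal(μ,σ), the p-quantile is μ + z_p·σ. Here z_{0.1} = -1.282, z_{0.81} = 0.8779.
So -0.409 = μ − 1.282σ and 0.149 = μ + 0.8779σ.
Subtracting: σ = (0.149 − -0.409)/(0.8779 − (-1.282)) = 0.26.
Then μ = -0.409 − (-1.282)·0.26 = -0.08.
Precision τ = 1/σ² = 1/0.2584² = 15.

μ = -0.08, τ = 15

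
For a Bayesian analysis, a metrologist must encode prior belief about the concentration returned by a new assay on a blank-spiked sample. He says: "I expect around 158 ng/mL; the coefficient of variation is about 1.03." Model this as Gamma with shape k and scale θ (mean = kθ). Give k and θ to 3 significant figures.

For Gamma(k, scale θ): mean = kθ, variance = kθ², so CV = 1/√k.
CV = 1.03, hence k = 1/CV² = 0.943.
Then θ = mean/k = 158/0.943 = 168.

k ≈ 0.943, θ ≈ 168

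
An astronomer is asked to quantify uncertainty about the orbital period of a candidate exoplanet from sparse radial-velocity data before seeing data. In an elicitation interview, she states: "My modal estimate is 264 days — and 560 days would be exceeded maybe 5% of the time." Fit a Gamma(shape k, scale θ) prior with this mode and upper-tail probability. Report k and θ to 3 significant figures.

Gamma(k,θ) with k>1 has mode (k−1)θ, so θ = 264/(k−1).
Need P(X < 560) = 0.95 with θ tied to k this way. Start at k = 2, θ = 264: P(X<560) ≈ 0.626.
Too low — raise k to concentrate. Iterating converges to k ≈ 5.88.
Then θ = 264/(5.88−1) ≈ 54.1.

k ≈ 5.88, θ ≈ 54.1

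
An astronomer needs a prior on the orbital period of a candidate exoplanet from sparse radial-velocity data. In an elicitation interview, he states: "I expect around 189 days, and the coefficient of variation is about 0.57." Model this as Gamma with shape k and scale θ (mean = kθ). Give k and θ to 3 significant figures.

k ≈ 3.08, θ ≈ 61.4

For Gamma(k, scale θ): mean = kθ, variance = kθ², so CV = 1/√k.
CV = 0.57, hence k = 1/CV² = 3.08.
Then θ = mean/k = 189/3.08 = 61.4.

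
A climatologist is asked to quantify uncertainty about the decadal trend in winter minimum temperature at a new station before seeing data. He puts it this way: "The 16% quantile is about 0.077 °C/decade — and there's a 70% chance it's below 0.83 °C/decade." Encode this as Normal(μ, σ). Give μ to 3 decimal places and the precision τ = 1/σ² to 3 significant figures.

For Normal(μ,σ), the p-quantile is μ + z_p·σ. Here z_{0.16} = -0.9945, z_{0.7} = 0.5244.
So 0.077 = μ − 0.9945σ and 0.83 = μ + 0.5244σ.
Subtracting: σ = (0.83 − 0.077)/(0.5244 − (-0.9945)) = 0.496.
Then μ = 0.077 − (-0.9945)·0.496 = 0.570.
Precision τ = 1/σ² = 1/0.4958² = 4.07.

μ = 0.570, τ = 4.07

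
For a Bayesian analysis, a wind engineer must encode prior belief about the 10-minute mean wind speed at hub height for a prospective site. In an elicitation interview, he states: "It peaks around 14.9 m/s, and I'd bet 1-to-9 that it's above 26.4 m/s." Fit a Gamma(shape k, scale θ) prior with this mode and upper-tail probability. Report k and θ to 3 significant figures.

Gamma(k,θ) with k>1 has mode (k−1)θ, so θ = 14.9/(k−1).
Need P(X < 26.4) = 0.9 with θ tied to k this way. Start at k = 2, θ = 14.9: P(X<26.4) ≈ 0.529.
Too low — raise k to concentrate. Iterating converges to k ≈ 6.81.
Then θ = 14.9/(6.81−1) ≈ 2.56.

k ≈ 6.81, θ ≈ 2.56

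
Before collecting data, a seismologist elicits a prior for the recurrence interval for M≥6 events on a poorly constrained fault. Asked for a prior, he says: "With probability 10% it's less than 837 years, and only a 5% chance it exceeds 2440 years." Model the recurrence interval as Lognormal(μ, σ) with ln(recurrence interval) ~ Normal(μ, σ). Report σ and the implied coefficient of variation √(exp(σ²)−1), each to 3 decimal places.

If T ~ Lognormal(μ,σ) then ln T ~ Normal(μ,σ), so the p-quantile of ln T is μ + z_p·σ.
ln(837) = 6.73 and ln(2440) = 7.8; z_{0.1} = -1.282, z_{0.95} = 1.645.
σ = (7.8 − 6.73)/(1.645 − (-1.282)) = 0.366.
μ = 6.73 − (-1.282)·0.366 = 7.198.
CV = √(exp(σ²)−1) = √(exp(0.1337)−1) = 0.378.

σ ≈ 0.366, CV ≈ 0.378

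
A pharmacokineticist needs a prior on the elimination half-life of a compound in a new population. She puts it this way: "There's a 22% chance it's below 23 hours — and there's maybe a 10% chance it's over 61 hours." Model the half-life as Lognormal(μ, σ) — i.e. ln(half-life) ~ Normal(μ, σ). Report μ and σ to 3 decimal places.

If T ~ Lognormal(μ,σ) then ln T ~ Normal(μ,σ), so the p-quantile of ln T is μ + z_p·σ.
ln(23) = 3.135 and ln(61) = 4.111; z_{0.22} = -0.7722, z_{0.9} = 1.282.
σ = (4.111 − 3.135)/(1.282 − (-0.7722)) = 0.475.
μ = 3.135 − (-0.7722)·0.475 = 3.502.

μ ≈ 3.502, σ ≈ 0.475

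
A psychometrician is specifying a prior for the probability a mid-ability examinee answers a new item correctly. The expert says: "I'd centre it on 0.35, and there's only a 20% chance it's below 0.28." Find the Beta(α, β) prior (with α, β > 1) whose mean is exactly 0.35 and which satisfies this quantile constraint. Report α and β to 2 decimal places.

With mean 0.35 fixed, write α = 0.35s, β = 0.65s where s = α+β.
Need P(θ < 0.28) = 0.2 under Beta(0.35s, 0.65s). Normal approximation: (q−m)/√(m(1−m)/s) ≈ z_{0.2} = -0.842, so s ≈ 0.35·0.65·(-0.842)²/(0.28−0.35)² = 32.9.
At s = 32.9: P(θ<0.28) ≈ 0.203. Adjusting to match 0.2 gives s ≈ 33.68.
So α = 0.35·33.68 ≈ 11.79, β = 0.65·33.68 ≈ 21.89.

α ≈ 11.79, β ≈ 21.89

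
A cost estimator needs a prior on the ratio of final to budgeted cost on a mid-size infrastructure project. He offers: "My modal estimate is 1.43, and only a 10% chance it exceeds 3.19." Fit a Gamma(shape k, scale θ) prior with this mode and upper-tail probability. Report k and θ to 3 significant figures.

k ≈ 3.99, θ ≈ 0.479

Gamma(k,θ) with k>1 has mode (k−1)θ, so θ = 1.43/(k−1).
Need P(X < 3.19) = 0.9 with θ tied to k this way. Start at k = 2, θ = 1.43: P(X<3.19) ≈ 0.653.
Too low — raise k to concentrate. Iterating converges to k ≈ 3.99.
Then θ = 1.43/(3.99−1) ≈ 0.479.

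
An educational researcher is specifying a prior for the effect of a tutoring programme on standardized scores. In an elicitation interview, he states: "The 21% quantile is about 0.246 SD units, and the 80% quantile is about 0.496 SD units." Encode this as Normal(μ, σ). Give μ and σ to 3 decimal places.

For Normal(μ,σ), the p-quantile is μ + z_p·σ. Here z_{0.21} = -0.8064, z_{0.8} = 0.8416.
So 0.246 = μ − 0.8064σ and 0.496 = μ + 0.8416σ.
Subtracting: σ = (0.496 − 0.246)/(0.8416 − (-0.8064)) = 0.152.
Then μ = 0.246 − (-0.8064)·0.152 = 0.368.

μ = 0.368, σ = 0.152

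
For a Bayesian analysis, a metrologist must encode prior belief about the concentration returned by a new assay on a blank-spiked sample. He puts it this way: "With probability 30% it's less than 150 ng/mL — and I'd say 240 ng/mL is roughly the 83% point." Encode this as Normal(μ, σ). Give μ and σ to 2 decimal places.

μ = 181.92, σ = 60.87

The p-quantile of Normal(μ,σ) is μ + z_p·σ, with z_{0.3} = -0.5244 and z_{0.83} = 0.9542.
Eliminate σ: μ = (z₂·x₁ − z₁·x₂)/(z₂ − z₁) = (0.9542·150 − (-0.5244)·240)/1.479 = 181.92.
Then σ = (x₂ − x₁)/(z₂ − z₁) = (240 − 150)/1.479 = 60.87.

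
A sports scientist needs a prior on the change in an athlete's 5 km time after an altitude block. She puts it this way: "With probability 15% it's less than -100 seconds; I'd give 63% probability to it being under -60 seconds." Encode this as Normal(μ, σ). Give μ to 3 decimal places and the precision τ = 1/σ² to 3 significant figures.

The p-quantile of Normal(μ,σ) is μ + z_p·σ, with z_{0.15} = -1.036 and z_{0.63} = 0.3319.
Eliminate σ: μ = (z₂·x₁ − z₁·x₂)/(z₂ − z₁) = (0.3319·-100 − (-1.036)·-60)/1.368 = -69.701.
Then σ = (x₂ − x₁)/(z₂ − z₁) = (-60 − -100)/1.368 = 29.234.
Precision τ = 1/σ² = 1/29.23² = 0.00117.

μ = -69.701, τ = 0.00117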